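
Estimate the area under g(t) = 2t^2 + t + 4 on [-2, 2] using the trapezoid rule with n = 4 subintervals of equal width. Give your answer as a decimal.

28

Δt = (2 − (-2))/4 = 1.
g(-2) = 10, g(-1) = 5, g(0) = 4, g(1) = 7, g(2) = 14.
T_4 = (Δt/2)·[g(t_0) + 2g(t_1) + 2g(t_2) + 2g(t_3) + g(t_4)].
Sum = 28.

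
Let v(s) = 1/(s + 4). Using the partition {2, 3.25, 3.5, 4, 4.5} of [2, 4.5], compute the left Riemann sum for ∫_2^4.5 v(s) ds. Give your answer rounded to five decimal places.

0.37198

Subinterval widths: 1.25, 0.25, 0.5, 0.5.
Left endpoints: 2, 3.25, 3.5, 4.
v(2) = 1/6, v(3.25) = 4/29, v(3.5) = 2/15, v(4) = 0.125.
Sum = Σ Δs_i · v(s_i).
Sum ≈ 0.37198.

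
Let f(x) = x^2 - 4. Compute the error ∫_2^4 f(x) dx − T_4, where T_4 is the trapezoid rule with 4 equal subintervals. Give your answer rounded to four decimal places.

Exact integral: ∫_2^4 f(x) dx ≈ 10.666667.
T_4 = 10.75.
Error ≈ 10.666667 − 10.75 ≈ -0.0833.

-0.0833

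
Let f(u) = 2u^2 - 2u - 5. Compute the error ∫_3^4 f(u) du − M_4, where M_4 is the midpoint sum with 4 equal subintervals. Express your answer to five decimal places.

Exact integral: ∫_3^4 f(u) du ≈ 12.6666667.
M_4 = 12.65625.
Error ≈ 12.6666667 − 12.65625 ≈ 0.01042.

0.01042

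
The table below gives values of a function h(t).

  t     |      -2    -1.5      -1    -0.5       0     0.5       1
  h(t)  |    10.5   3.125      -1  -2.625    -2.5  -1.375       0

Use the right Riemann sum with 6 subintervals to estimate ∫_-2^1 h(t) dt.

Δt = 0.5.
Sum = 0.5·[3.125 + (-1) + (-2.625) + (-2.5) + (-1.375) + 0] = -2.1875.

-2.1875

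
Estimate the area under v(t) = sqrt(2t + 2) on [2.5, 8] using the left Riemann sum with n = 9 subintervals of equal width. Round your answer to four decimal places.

18.7901

Δt = (8 − 2.5)/9 = 11/18.
Left endpoints: 2.5, 28/9, 67/18, 13/3, 89/18, 50/9, 37/6, 61/9, 133/18.
v(2.5) ≈ 2.6458, v(28/9) ≈ 2.8674, v(67/18) ≈ 3.0732, v(13/3) ≈ 3.2660, v(89/18) ≈ 3.4480, v(50/9) ≈ 3.6209, v(37/6) ≈ 3.7859, v(61/9) ≈ 3.9441, v(133/18) ≈ 4.0961.
Sum = Δt · [v(2.5) + v(28/9) + v(67/18) + ...].
Sum ≈ 18.7901.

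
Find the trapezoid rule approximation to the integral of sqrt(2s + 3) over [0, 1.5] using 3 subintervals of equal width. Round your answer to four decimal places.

Δs = (1.5 − 0)/3 = 0.5.
f(0) ≈ 1.7321, f(0.5) ≈ 2.0000, f(1) ≈ 2.2361, f(1.5) ≈ 2.4495.
T_3 = (Δs/2)·[f(s_0) + 2f(s_1) + 2f(s_2) + f(s_3)].
Sum ≈ 3.1634.

3.1634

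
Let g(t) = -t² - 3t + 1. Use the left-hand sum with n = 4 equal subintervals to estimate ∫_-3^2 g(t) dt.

Δt = (2 − (-3))/4 = 1.25.
Left endpoints: -3, -1.75, -0.5, 0.75.
g(-3) = 1, g(-1.75) = 3.1875, g(-0.5) = 2.25, g(0.75) = -1.8125.
Sum = Δt · [g(-3) + g(-1.75) + g(-0.5) + g(0.75)].
Sum = 5.78125.

5.78125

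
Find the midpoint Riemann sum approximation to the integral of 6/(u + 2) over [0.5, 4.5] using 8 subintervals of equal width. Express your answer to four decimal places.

Δu = (4.5 − 0.5)/8 = 0.5.
Midpoints: 0.75, 1.25, 1.75, 2.25, 2.75, 3.25, 3.75, 4.25.
f(0.75) = 24/11, f(1.25) = 24/13, f(1.75) = 1.6, f(2.25) = 24/17, f(2.75) = 24/19, f(3.25) = 8/7, f(3.75) = 24/23, f(4.25) = 0.96.
Sum = Δu · [f(0.75) + f(1.25) + f(1.75) + ...].
Sum ≈ 5.7246.

5.7246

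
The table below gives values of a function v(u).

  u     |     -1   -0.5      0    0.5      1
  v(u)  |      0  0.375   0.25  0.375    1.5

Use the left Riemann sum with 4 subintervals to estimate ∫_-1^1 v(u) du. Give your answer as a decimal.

0.5

Δu = 0.5.
Sum = 0.5·[0 + 0.375 + 0.25 + 0.375] = 0.5.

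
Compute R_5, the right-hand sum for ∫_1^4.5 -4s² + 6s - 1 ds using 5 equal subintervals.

Δs = (4.5 − 1)/5 = 0.7.
Right endpoints: 1.7, 2.4, 3.1, 3.8, 4.5.
f(1.7) = -2.36, f(2.4) = -9.64, f(3.1) = -20.84, f(3.8) = -35.96, f(4.5) = -55.
Sum = Δs · [f(1.7) + f(2.4) + f(3.1) + f(3.8) + f(4.5)].
Sum = -86.66.

-86.66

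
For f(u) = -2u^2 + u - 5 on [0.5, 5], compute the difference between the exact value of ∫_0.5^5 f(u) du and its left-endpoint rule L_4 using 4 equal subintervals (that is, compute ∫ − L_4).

Exact integral: ∫_0.5^5 f(u) du = -93.375.
L_4 = -69.9609375.
Error = -93.375 − (-69.9609375) = -23.4140625.

-23.4140625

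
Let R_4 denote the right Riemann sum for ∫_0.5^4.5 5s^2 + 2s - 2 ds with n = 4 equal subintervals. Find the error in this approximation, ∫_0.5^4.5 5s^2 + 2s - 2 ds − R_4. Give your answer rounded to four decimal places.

Exact integral: ∫_0.5^4.5 f(s) ds ≈ 163.666667.
R_4 = 221.
Error ≈ 163.666667 − 221 ≈ -57.3333.

-57.3333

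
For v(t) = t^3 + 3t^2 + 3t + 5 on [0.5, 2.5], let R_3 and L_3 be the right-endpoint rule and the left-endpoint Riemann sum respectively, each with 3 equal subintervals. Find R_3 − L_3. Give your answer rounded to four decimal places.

26.3333

R_3 ≈ 58.527778.
L_3 ≈ 32.194444.
R_3 − L_3 ≈ 26.3333.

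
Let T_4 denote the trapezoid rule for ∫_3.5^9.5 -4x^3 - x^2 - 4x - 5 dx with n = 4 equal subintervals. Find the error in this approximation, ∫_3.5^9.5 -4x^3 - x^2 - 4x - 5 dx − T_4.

Exact integral: ∫_3.5^9.5 f(x) dx = -8452.5.
T_4 = -8630.25.
Error = -8452.5 − (-8630.25) = 177.75.

177.75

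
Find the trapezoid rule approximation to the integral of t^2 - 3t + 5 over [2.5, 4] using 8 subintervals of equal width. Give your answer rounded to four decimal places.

Δt = (4 − 2.5)/8 = 0.1875.
f(2.5) = 3.75, f(2.6875) = 4.16015625, f(2.875) = 4.640625, f(3.0625) = 5.19140625, f(3.25) = 5.8125, f(3.4375) = 6.50390625, f(3.625) = 7.265625, f(3.8125) = 8.09765625, f(4) = 9.
T_8 = (Δt/2)·[f(t_0) + 2f(t_1) + ... + 2f(t_{7}) + f(t_8)].
Sum ≈ 9.0088.

9.0088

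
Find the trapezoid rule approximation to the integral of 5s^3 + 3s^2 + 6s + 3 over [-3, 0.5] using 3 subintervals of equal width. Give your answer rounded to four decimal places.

Δs = (0.5 − (-3))/3 = 7/6.
f(-3) = -123, f(-11/6) = -6205/216, f(-2/3) = -31/27, f(0.5) = 7.375.
T_3 = (Δs/2)·[f(s_0) + 2f(s_1) + 2f(s_2) + f(s_3)].
Sum ≈ -102.3021.

-102.3021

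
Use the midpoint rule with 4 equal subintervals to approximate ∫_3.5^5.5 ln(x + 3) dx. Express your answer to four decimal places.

4.0242

Δx = (5.5 − 3.5)/4 = 0.5.
Midpoints: 3.75, 4.25, 4.75, 5.25.
f(3.75) ≈ 1.9095, f(4.25) ≈ 1.9810, f(4.75) ≈ 2.0477, f(5.25) ≈ 2.1102.
Sum = Δx · [f(3.75) + f(4.25) + f(4.75) + f(5.25)].
Sum ≈ 4.0242.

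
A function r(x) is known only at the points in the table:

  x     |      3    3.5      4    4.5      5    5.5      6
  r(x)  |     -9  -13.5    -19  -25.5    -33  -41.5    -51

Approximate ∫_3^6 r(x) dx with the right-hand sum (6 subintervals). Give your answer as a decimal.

Δx = 0.5.
Sum = 0.5·[(-13.5) + (-19) + (-25.5) + (-33) + (-41.5) + (-51)] = -91.75.

-91.75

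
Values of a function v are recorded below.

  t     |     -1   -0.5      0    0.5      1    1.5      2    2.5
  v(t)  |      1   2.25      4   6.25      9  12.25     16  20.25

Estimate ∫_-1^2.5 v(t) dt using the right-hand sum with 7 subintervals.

35

Δt = 0.5.
Sum = 0.5·[2.25 + 4 + 6.25 + 9 + 12.25 + 16 + 20.25] = 35.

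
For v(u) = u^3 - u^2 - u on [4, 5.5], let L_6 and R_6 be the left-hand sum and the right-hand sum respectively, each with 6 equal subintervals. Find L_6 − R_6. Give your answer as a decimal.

L_6 = 112.89453125.
R_6 = 134.55078125.
L_6 − R_6 = -21.65625.

-21.65625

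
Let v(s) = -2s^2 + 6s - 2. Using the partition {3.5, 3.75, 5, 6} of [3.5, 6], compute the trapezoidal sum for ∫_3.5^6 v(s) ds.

Subinterval widths: 0.25, 1.25, 1.
v(3.5) = -5.5, v(3.75) = -7.625, v(5) = -22, v(6) = -38.
On each subinterval the trapezoid contributes (Δs_i/2)·[v(s_{i-1}) + v(s_i)].
Sum = -50.15625.

-50.15625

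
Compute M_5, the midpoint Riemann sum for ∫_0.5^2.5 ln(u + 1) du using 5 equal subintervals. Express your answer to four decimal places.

Δu = (2.5 − 0.5)/5 = 0.4.
Midpoints: 0.7, 1.1, 1.5, 1.9, 2.3.
f(0.7) ≈ 0.5306, f(1.1) ≈ 0.7419, f(1.5) ≈ 0.9163, f(1.9) ≈ 1.0647, f(2.3) ≈ 1.1939.
Sum = Δu · [f(0.7) + f(1.1) + f(1.5) + f(1.9) + f(2.3)].
Sum ≈ 1.7790.

1.7790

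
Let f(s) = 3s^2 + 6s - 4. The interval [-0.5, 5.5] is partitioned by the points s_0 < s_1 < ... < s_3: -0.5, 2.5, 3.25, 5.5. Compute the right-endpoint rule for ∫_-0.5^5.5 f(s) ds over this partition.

Subinterval widths: 3, 0.75, 2.25.
Right endpoints: 2.5, 3.25, 5.5.
f(2.5) = 29.75, f(3.25) = 47.1875, f(5.5) = 119.75.
Sum = Σ Δs_i · f(s_i).
Sum = 394.078125.

394.078125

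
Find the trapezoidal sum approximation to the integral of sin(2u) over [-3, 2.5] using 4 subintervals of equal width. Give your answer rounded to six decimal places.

Δu = (2.5 − (-3))/4 = 1.375.
f(-3) ≈ 0.279415, f(-1.625) ≈ 0.108195, f(-0.25) ≈ -0.479426, f(1.125) ≈ 0.778073, f(2.5) ≈ -0.958924.
T_4 = (Δu/2)·[f(u_0) + 2f(u_1) + 2f(u_2) + 2f(u_3) + f(u_4)].
Sum ≈ 0.092247.

0.092247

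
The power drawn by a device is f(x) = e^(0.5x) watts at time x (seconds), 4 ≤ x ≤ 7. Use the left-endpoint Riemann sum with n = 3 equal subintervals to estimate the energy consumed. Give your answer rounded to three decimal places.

Δx = (7 − 4)/3 = 1.
Left endpoints: 4, 5, 6.
f(4) ≈ 7.389, f(5) ≈ 12.182, f(6) ≈ 20.086.
Sum = Δx · [f(4) + f(5) + f(6)].
Sum ≈ 39.657.

39.657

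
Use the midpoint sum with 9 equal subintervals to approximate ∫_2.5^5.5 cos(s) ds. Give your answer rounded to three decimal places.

Δs = (5.5 − 2.5)/9 = 1/3.
Midpoints: 8/3, 3, 10/3, 11/3, 4, 13/3, 14/3, 5, 16/3.
f(8/3) ≈ -0.889, f(3) ≈ -0.990, f(10/3) ≈ -0.982, f(11/3) ≈ -0.865, f(4) ≈ -0.654, f(13/3) ≈ -0.370, f(14/3) ≈ -0.046, f(5) ≈ 0.284, f(16/3) ≈ 0.582.
Sum = Δs · [f(8/3) + f(3) + f(10/3) + ...].
Sum ≈ -1.310.

-1.310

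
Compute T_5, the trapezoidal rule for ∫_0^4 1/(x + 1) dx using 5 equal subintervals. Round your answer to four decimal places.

1.6579

Δx = (4 − 0)/5 = 0.8.
f(0) = 1, f(0.8) = 5/9, f(1.6) = 5/13, f(2.4) = 5/17, f(3.2) = 5/21, f(4) = 0.2.
T_5 = (Δx/2)·[f(x_0) + 2f(x_1) + ... + 2f(x_{4}) + f(x_5)].
Sum ≈ 1.6579.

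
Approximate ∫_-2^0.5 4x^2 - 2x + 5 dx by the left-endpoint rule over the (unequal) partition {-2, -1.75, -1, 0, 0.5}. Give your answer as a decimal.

35.3125

Subinterval widths: 0.25, 0.75, 1, 0.5.
Left endpoints: -2, -1.75, -1, 0.
f(-2) = 25, f(-1.75) = 20.75, f(-1) = 11, f(0) = 5.
Sum = Σ Δx_i · f(x_i).
Sum = 35.3125.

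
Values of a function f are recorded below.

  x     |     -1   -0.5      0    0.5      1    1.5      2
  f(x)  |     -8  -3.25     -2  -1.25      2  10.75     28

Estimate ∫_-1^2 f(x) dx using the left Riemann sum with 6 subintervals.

-0.875

Δx = 0.5.
Sum = 0.5·[(-8) + (-3.25) + (-2) + (-1.25) + 2 + 10.75] = -0.875.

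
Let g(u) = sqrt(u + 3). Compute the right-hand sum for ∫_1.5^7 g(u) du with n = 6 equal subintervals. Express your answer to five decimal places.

Δu = (7 − 1.5)/6 = 11/12.
Right endpoints: 29/12, 10/3, 4.25, 31/6, 73/12, 7.
g(29/12) ≈ 2.32737, g(10/3) ≈ 2.51661, g(4.25) ≈ 2.69258, g(31/6) ≈ 2.85774, g(73/12) ≈ 3.01386, g(7) ≈ 3.16228.
Sum = Δu · [g(29/12) + g(10/3) + g(4.25) + ...].
Sum ≈ 15.18957.

15.18957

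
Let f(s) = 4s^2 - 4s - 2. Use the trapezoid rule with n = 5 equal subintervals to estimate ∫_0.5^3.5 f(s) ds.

27.72

Δs = (3.5 − 0.5)/5 = 0.6.
f(0.5) = -3, f(1.1) = -1.56, f(1.7) = 2.76, f(2.3) = 9.96, f(2.9) = 20.04, f(3.5) = 33.
T_5 = (Δs/2)·[f(s_0) + 2f(s_1) + ... + 2f(s_{4}) + f(s_5)].
Sum = 27.72.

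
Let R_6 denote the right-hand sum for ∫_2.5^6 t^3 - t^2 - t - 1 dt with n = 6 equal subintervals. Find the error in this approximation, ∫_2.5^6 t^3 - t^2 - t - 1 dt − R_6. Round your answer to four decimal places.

-51.0771

Exact integral: ∫_2.5^6 f(t) dt ≈ 229.067708.
R_6 ≈ 280.144821.
Error ≈ 229.067708 − 280.144821 ≈ -51.0771.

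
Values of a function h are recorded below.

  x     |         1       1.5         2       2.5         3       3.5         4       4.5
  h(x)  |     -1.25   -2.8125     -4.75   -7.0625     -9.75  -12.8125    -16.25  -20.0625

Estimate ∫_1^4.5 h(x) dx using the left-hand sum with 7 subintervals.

-27.34375

Δx = 0.5.
Sum = 0.5·[(-1.25) + (-2.8125) + (-4.75) + (-7.0625) + (-9.75) + (-12.8125) + (-16.25)] = -27.34375.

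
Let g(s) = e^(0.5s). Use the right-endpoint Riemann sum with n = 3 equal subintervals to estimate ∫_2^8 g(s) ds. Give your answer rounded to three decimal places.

164.145

Δs = (8 − 2)/3 = 2.
Right endpoints: 4, 6, 8.
g(4) ≈ 7.389, g(6) ≈ 20.086, g(8) ≈ 54.598.
Sum = Δs · [g(4) + g(6) + g(8)].
Sum ≈ 164.145.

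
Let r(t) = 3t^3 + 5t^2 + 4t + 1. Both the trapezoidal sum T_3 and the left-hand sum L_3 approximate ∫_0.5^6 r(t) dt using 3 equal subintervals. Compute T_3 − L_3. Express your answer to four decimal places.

777.6771

T_3 ≈ 1514.269676.
L_3 ≈ 736.592593.
T_3 − L_3 ≈ 777.6771.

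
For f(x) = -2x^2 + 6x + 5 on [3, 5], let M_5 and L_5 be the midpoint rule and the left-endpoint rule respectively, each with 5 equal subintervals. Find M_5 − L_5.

M_5 = -7.28.
L_5 = -3.44.
M_5 − L_5 = -3.84.

-3.84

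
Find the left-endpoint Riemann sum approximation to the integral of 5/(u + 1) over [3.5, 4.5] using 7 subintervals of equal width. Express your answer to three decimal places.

Δu = (4.5 − 3.5)/7 = 1/7.
Left endpoints: 3.5, 51/14, 53/14, 55/14, 57/14, 59/14, 61/14.
f(3.5) = 10/9, f(51/14) = 14/13, f(53/14) = 70/67, f(55/14) = 70/69, f(57/14) = 70/71, f(59/14) = 70/73, f(61/14) = 14/15.
Sum = Δu · [f(3.5) + f(51/14) + f(53/14) + ...].
Sum ≈ 1.018.

1.018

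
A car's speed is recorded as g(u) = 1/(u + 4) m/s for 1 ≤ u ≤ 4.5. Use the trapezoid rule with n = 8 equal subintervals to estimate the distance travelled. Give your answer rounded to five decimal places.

Δu = (4.5 − 1)/8 = 0.4375.
g(1) = 0.2, g(1.4375) = 16/87, g(1.875) = 8/47, g(2.3125) = 16/101, g(2.75) = 4/27, g(3.1875) = 16/115, g(3.625) = 8/61, g(4.0625) = 16/129, g(4.5) = 2/17.
T_8 = (Δu/2)·[g(u_0) + 2g(u_1) + ... + 2g(u_{7}) + g(u_8)].
Sum ≈ 0.53105.

0.53105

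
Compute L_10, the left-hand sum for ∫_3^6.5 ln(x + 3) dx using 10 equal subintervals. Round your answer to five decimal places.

7.05567

Δx = (6.5 − 3)/10 = 0.35.
Left endpoints: 3, 3.35, 3.7, 4.05, 4.4, 4.75, 5.1, 5.45, 5.8, 6.15.
f(3) ≈ 1.79176, f(3.35) ≈ 1.84845, f(3.7) ≈ 1.90211, f(4.05) ≈ 1.95303, f(4.4) ≈ 2.00148, f(4.75) ≈ 2.04769, f(5.1) ≈ 2.09186, f(5.45) ≈ 2.13417, f(5.8) ≈ 2.17475, f(6.15) ≈ 2.21375.
Sum = Δx · [f(3) + f(3.35) + f(3.7) + ...].
Sum ≈ 7.05567.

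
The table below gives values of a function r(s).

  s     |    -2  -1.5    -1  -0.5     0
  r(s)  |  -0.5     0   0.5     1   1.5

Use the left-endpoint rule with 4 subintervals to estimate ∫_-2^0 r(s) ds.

Δs = 0.5.
Sum = 0.5·[(-0.5) + 0 + 0.5 + 1] = 0.5.

0.5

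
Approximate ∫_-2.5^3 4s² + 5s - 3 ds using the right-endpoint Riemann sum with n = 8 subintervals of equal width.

62.17578125

Δs = (3 − (-2.5))/8 = 0.6875.
Right endpoints: -1.8125, -1.125, -0.4375, 0.25, 0.9375, 1.625, 2.3125, 3.
f(-1.8125) = 1.078125, f(-1.125) = -3.5625, f(-0.4375) = -4.421875, f(0.25) = -1.5, f(0.9375) = 5.203125, f(1.625) = 15.6875, f(2.3125) = 29.953125, f(3) = 48.
Sum = Δs · [f(-1.8125) + f(-1.125) + f(-0.4375) + ...].
Sum = 62.17578125.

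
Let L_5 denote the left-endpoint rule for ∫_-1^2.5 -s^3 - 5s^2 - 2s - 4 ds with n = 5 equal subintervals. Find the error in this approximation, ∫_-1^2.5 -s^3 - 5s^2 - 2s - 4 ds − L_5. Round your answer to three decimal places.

Exact integral: ∫_-1^2.5 f(s) ds ≈ -56.47396.
L_5 = -41.09.
Error ≈ -56.47396 − (-41.09) ≈ -15.384.

-15.384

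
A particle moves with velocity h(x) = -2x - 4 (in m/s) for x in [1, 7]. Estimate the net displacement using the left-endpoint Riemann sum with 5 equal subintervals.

Δx = (7 − 1)/5 = 1.2.
Left endpoints: 1, 2.2, 3.4, 4.6, 5.8.
h(1) = -6, h(2.2) = -8.4, h(3.4) = -10.8, h(4.6) = -13.2, h(5.8) = -15.6.
Sum = Δx · [h(1) + h(2.2) + h(3.4) + h(4.6) + h(5.8)].
Sum = -64.8.

-64.8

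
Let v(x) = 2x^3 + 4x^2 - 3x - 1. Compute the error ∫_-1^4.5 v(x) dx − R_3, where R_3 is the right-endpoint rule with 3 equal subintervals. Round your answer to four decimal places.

Exact integral: ∫_-1^4.5 v(x) dx ≈ 292.989583.
R_3 ≈ 562.018519.
Error ≈ 292.989583 − 562.018519 ≈ -269.0289.

-269.0289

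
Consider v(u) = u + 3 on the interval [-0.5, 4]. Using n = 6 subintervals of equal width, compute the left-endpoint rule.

19.6875

Δu = (4 − (-0.5))/6 = 0.75.
Left endpoints: -0.5, 0.25, 1, 1.75, 2.5, 3.25.
v(-0.5) = 2.5, v(0.25) = 3.25, v(1) = 4, v(1.75) = 4.75, v(2.5) = 5.5, v(3.25) = 6.25.
Sum = Δu · [v(-0.5) + v(0.25) + v(1) + ...].
Sum = 19.6875.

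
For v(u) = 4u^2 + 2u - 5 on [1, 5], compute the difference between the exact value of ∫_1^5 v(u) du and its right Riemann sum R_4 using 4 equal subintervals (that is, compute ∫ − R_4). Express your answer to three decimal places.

-54.667

Exact integral: ∫_1^5 v(u) du ≈ 169.33333.
R_4 = 224.
Error ≈ 169.33333 − 224 ≈ -54.667.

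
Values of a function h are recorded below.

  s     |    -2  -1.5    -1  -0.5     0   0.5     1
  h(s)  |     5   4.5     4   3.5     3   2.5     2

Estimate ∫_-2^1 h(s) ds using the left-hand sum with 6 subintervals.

11.25

Δs = 0.5.
Sum = 0.5·[5 + 4.5 + 4 + 3.5 + 3 + 2.5] = 11.25.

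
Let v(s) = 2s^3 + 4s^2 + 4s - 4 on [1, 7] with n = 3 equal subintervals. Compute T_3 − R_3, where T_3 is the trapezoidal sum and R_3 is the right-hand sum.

-900

T_3 = 1840.
R_3 = 2740.
T_3 − R_3 = -900.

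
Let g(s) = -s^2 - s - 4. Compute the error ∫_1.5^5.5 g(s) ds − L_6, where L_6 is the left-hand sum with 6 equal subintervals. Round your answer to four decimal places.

Exact integral: ∫_1.5^5.5 g(s) ds ≈ -84.333333.
L_6 ≈ -73.962963.
Error ≈ -84.333333 − (-73.962963) ≈ -10.3704.

-10.3704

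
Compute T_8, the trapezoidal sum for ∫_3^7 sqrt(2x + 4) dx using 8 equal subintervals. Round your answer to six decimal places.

14.913242

Δx = (7 − 3)/8 = 0.5.
f(3) ≈ 3.162278, f(3.5) ≈ 3.316625, f(4) ≈ 3.464102, f(4.5) ≈ 3.605551, f(5) ≈ 3.741657, f(5.5) ≈ 3.872983, f(6) ≈ 4.000000, f(6.5) ≈ 4.123106, f(7) ≈ 4.242641.
T_8 = (Δx/2)·[f(x_0) + 2f(x_1) + ... + 2f(x_{7}) + f(x_8)].
Sum ≈ 14.913242.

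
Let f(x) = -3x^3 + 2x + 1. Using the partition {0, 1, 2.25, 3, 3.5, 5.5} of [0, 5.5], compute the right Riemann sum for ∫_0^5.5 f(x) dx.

-1125.90234375

Subinterval widths: 1, 1.25, 0.75, 0.5, 2.
Right endpoints: 1, 2.25, 3, 3.5, 5.5.
f(1) = 0, f(2.25) = -28.671875, f(3) = -74, f(3.5) = -120.625, f(5.5) = -487.125.
Sum = Σ Δx_i · f(x_i).
Sum = -1125.90234375.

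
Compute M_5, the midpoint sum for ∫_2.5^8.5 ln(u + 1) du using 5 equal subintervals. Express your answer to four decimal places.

11.0133

Δu = (8.5 − 2.5)/5 = 1.2.
Midpoints: 3.1, 4.3, 5.5, 6.7, 7.9.
f(3.1) ≈ 1.4110, f(4.3) ≈ 1.6677, f(5.5) ≈ 1.8718, f(6.7) ≈ 2.0412, f(7.9) ≈ 2.1861.
Sum = Δu · [f(3.1) + f(4.3) + f(5.5) + f(6.7) + f(7.9)].
Sum ≈ 11.0133.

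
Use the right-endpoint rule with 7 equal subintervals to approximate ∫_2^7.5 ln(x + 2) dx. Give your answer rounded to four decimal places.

10.6745

Δx = (7.5 − 2)/7 = 11/14.
Right endpoints: 39/14, 25/7, 61/14, 36/7, 83/14, 47/7, 7.5.
f(39/14) ≈ 1.5656, f(25/7) ≈ 1.7177, f(61/14) ≈ 1.8496, f(36/7) ≈ 1.9661, f(83/14) ≈ 2.0705, f(47/7) ≈ 2.1650, f(7.5) ≈ 2.2513.
Sum = Δx · [f(39/14) + f(25/7) + f(61/14) + ...].
Sum ≈ 10.6745.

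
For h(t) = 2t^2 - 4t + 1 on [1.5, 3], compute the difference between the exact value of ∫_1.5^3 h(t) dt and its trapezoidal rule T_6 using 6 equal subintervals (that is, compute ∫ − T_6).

Exact integral: ∫_1.5^3 h(t) dt = 3.75.
T_6 = 3.78125.
Error = 3.75 − 3.78125 = -0.03125.

-0.03125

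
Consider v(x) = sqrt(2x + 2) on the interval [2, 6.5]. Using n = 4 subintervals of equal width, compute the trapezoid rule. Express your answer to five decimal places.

14.45018

Δx = (6.5 − 2)/4 = 1.125.
v(2) ≈ 2.44949, v(3.125) ≈ 2.87228, v(4.25) ≈ 3.24037, v(5.375) ≈ 3.57071, v(6.5) ≈ 3.87298.
T_4 = (Δx/2)·[v(x_0) + 2v(x_1) + 2v(x_2) + 2v(x_3) + v(x_4)].
Sum ≈ 14.45018.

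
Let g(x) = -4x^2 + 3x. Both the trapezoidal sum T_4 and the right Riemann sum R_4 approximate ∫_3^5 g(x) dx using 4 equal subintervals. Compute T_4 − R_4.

14.5

T_4 = -107.
R_4 = -121.5.
T_4 − R_4 = 14.5.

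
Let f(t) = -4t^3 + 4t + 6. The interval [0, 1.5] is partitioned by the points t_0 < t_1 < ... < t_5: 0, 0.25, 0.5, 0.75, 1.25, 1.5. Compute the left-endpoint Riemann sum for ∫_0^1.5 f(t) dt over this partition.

9.5625

Subinterval widths: 0.25, 0.25, 0.25, 0.5, 0.25.
Left endpoints: 0, 0.25, 0.5, 0.75, 1.25.
f(0) = 6, f(0.25) = 6.9375, f(0.5) = 7.5, f(0.75) = 7.3125, f(1.25) = 3.1875.
Sum = Σ Δt_i · f(t_i).
Sum = 9.5625.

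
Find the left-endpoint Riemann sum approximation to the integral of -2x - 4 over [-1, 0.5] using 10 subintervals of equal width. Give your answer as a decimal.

-5.025

Δx = (0.5 − (-1))/10 = 0.15.
Left endpoints: -1, -0.85, -0.7, -0.55, -0.4, -0.25, -0.1, 0.05, 0.2, 0.35.
f(-1) = -2, f(-0.85) = -2.3, f(-0.7) = -2.6, f(-0.55) = -2.9, f(-0.4) = -3.2, f(-0.25) = -3.5, f(-0.1) = -3.8, f(0.05) = -4.1, f(0.2) = -4.4, f(0.35) = -4.7.
Sum = Δx · [f(-1) + f(-0.85) + f(-0.7) + ...].
Sum = -5.025.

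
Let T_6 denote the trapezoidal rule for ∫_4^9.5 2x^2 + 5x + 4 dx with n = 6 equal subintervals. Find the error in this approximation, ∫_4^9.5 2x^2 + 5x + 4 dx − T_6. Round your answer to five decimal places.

-1.54051

Exact integral: ∫_4^9.5 f(x) dx ≈ 736.5416667.
T_6 ≈ 738.0821759.
Error ≈ 736.5416667 − 738.0821759 ≈ -1.54051.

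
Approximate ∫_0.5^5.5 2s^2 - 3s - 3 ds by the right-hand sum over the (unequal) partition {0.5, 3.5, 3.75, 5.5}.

Subinterval widths: 3, 0.25, 1.75.
Right endpoints: 3.5, 3.75, 5.5.
f(3.5) = 11, f(3.75) = 13.875, f(5.5) = 41.
Sum = Σ Δs_i · f(s_i).
Sum = 108.21875.

108.21875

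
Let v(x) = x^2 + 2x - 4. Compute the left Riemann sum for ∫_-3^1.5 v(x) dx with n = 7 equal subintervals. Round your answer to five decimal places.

-15.03827

Δx = (1.5 − (-3))/7 = 9/14.
Left endpoints: -3, -33/14, -12/7, -15/14, -3/7, 3/14, 6/7.
v(-3) = -1, v(-33/14) = -619/196, v(-12/7) = -220/49, v(-15/14) = -979/196, v(-3/7) = -229/49, v(3/14) = -691/196, v(6/7) = -76/49.
Sum = Δx · [v(-3) + v(-33/14) + v(-12/7) + ...].
Sum ≈ -15.03827.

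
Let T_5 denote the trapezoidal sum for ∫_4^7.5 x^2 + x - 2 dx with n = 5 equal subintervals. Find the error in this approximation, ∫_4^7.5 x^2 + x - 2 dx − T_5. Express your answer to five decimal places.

Exact integral: ∫_4^7.5 f(x) dx ≈ 132.4166667.
T_5 = 132.7025.
Error ≈ 132.4166667 − 132.7025 ≈ -0.28583.

-0.28583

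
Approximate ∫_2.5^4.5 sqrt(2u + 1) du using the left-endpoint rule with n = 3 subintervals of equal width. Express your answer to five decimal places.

Δu = (4.5 − 2.5)/3 = 2/3.
Left endpoints: 2.5, 19/6, 23/6.
f(2.5) ≈ 2.44949, f(19/6) ≈ 2.70801, f(23/6) ≈ 2.94392.
Sum = Δu · [f(2.5) + f(19/6) + f(23/6)].
Sum ≈ 5.40095.

5.40095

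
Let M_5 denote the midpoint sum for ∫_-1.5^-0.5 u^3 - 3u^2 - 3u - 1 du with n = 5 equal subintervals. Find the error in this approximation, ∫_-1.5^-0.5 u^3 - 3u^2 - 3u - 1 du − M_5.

-0.02

Exact integral: ∫_-1.5^-0.5 f(u) du = -2.5.
M_5 = -2.48.
Error = -2.5 − (-2.48) = -0.02.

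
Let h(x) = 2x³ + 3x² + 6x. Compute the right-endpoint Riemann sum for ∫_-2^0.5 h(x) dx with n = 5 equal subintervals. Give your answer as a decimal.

Δx = (0.5 − (-2))/5 = 0.5.
Right endpoints: -1.5, -1, -0.5, 0, 0.5.
h(-1.5) = -9, h(-1) = -5, h(-0.5) = -2.5, h(0) = 0, h(0.5) = 4.
Sum = Δx · [h(-1.5) + h(-1) + h(-0.5) + h(0) + h(0.5)].
Sum = -6.25.

-6.25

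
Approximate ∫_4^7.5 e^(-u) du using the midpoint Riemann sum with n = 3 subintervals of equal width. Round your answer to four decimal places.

0.0168

Δu = (7.5 − 4)/3 = 7/6.
Midpoints: 55/12, 5.75, 83/12.
f(55/12) ≈ 0.0102, f(5.75) ≈ 0.0032, f(83/12) ≈ 0.0010.
Sum = Δu · [f(55/12) + f(5.75) + f(83/12)].
Sum ≈ 0.0168.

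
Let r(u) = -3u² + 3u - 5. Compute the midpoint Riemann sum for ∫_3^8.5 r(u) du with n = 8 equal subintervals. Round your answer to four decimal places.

-519.1001

Δu = (8.5 − 3)/8 = 0.6875.
Midpoints: 3.34375, 4.03125, 4.71875, 5.40625, 6.09375, 6.78125, 7.46875, 8.15625.
r(3.34375) = -29195/1024, r(4.03125) = -42659/1024, r(4.71875) = -59027/1024, r(5.40625) = -78299/1024, r(6.09375) = -100475/1024, r(6.78125) = -125555/1024, r(7.46875) = -153539/1024, r(8.15625) = -184427/1024.
Sum = Δu · [r(3.34375) + r(4.03125) + r(4.71875) + ...].
Sum ≈ -519.1001.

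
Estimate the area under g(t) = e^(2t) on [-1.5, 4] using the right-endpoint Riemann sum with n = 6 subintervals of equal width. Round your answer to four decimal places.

3252.5096

Δt = (4 − (-1.5))/6 = 11/12.
Right endpoints: -7/12, 1/3, 1.25, 13/6, 37/12, 4.
g(-7/12) ≈ 0.3114, g(1/3) ≈ 1.9477, g(1.25) ≈ 12.1825, g(13/6) ≈ 76.1979, g(37/12) ≈ 476.5948, g(4) ≈ 2980.9580.
Sum = Δt · [g(-7/12) + g(1/3) + g(1.25) + ...].
Sum ≈ 3252.5096.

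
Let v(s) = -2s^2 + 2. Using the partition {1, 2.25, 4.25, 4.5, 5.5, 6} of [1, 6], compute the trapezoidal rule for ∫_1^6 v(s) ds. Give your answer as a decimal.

-137.03125

Subinterval widths: 1.25, 2, 0.25, 1, 0.5.
v(1) = 0, v(2.25) = -8.125, v(4.25) = -34.125, v(4.5) = -38.5, v(5.5) = -58.5, v(6) = -70.
On each subinterval the trapezoid contributes (Δs_i/2)·[v(s_{i-1}) + v(s_i)].
Sum = -137.03125.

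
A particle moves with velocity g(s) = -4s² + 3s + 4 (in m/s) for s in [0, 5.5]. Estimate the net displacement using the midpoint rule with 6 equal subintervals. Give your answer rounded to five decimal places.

-152.91782

Δs = (5.5 − 0)/6 = 11/12.
Midpoints: 11/24, 1.375, 55/24, 77/24, 4.125, 121/24.
g(11/24) = 653/144, g(1.375) = 0.5625, g(55/24) = -1459/144, g(77/24) = -3967/144, g(4.125) = -51.6875, g(121/24) = -11887/144.
Sum = Δs · [g(11/24) + g(1.375) + g(55/24) + ...].
Sum ≈ -152.91782.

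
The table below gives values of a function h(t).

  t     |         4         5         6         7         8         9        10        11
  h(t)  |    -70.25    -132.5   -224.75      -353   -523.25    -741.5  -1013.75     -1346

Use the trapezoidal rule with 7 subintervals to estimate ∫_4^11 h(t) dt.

Δt = 1.
T_7 = (1/2)·[(-70.25) + 2·(-132.5) + 2·(-224.75) + 2·(-353) + 2·(-523.25) + 2·(-741.5) + 2·(-1013.75) + (-1346)] = -3696.875.

-3696.875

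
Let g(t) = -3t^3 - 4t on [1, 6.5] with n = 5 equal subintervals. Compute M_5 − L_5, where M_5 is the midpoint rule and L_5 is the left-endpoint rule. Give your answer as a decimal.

-407.4296875

M_5 = -1401.8296875.
L_5 = -994.4.
M_5 − L_5 = -407.4296875.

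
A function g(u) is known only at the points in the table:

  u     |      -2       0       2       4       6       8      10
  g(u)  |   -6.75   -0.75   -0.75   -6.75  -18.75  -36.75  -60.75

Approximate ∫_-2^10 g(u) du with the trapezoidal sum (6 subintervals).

Δu = 2.
T_6 = (2/2)·[(-6.75) + 2·(-0.75) + 2·(-0.75) + 2·(-6.75) + 2·(-18.75) + 2·(-36.75) + (-60.75)] = -195.

-195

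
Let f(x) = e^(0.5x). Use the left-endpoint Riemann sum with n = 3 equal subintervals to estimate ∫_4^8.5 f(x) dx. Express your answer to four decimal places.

84.2207

Δx = (8.5 − 4)/3 = 1.5.
Left endpoints: 4, 5.5, 7.
f(4) ≈ 7.3891, f(5.5) ≈ 15.6426, f(7) ≈ 33.1155.
Sum = Δx · [f(4) + f(5.5) + f(7)].
Sum ≈ 84.2207.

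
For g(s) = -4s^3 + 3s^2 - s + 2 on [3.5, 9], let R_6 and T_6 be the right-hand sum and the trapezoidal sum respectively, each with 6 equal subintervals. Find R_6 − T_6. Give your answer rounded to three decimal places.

R_6 = -6969.53125.
T_6 ≈ -5803.64583.
R_6 − T_6 ≈ -1165.885.

-1165.885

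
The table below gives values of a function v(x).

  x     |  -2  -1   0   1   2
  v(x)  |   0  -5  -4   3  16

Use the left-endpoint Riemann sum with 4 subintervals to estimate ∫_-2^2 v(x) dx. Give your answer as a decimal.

-6

Δx = 1.
Sum = 1·[0 + (-5) + (-4) + 3] = -6.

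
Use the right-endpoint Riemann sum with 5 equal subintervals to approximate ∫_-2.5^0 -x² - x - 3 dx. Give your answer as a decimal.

Δx = (0 − (-2.5))/5 = 0.5.
Right endpoints: -2, -1.5, -1, -0.5, 0.
f(-2) = -5, f(-1.5) = -3.75, f(-1) = -3, f(-0.5) = -2.75, f(0) = -3.
Sum = Δx · [f(-2) + f(-1.5) + f(-1) + f(-0.5) + f(0)].
Sum = -8.75.

-8.75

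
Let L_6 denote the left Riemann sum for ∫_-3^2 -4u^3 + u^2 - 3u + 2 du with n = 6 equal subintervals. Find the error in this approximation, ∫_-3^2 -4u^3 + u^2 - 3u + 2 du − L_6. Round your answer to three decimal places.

Exact integral: ∫_-3^2 f(u) du ≈ 94.16667.
L_6 ≈ 164.88426.
Error ≈ 94.16667 − 164.88426 ≈ -70.718.

-70.718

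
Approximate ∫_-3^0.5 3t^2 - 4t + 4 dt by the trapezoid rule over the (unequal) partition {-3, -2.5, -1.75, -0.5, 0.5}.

Subinterval widths: 0.5, 0.75, 1.25, 1.
f(-3) = 43, f(-2.5) = 32.75, f(-1.75) = 20.1875, f(-0.5) = 6.75, f(0.5) = 2.75.
On each subinterval the trapezoid contributes (Δt_i/2)·[f(t_{i-1}) + f(t_i)].
Sum = 60.375.

60.375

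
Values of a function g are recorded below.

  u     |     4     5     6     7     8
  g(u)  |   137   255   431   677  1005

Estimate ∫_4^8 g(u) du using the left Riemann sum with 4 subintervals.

1500

Δu = 1.
Sum = 1·[137 + 255 + 431 + 677] = 1500.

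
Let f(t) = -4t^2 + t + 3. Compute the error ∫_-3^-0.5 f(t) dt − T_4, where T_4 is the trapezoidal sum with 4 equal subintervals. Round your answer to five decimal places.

0.65104

Exact integral: ∫_-3^-0.5 f(t) dt ≈ -32.7083333.
T_4 = -33.359375.
Error ≈ -32.7083333 − (-33.359375) ≈ 0.65104.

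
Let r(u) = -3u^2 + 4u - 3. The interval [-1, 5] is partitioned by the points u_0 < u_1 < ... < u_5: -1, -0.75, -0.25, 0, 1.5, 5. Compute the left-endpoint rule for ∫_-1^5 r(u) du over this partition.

-25.015625

Subinterval widths: 0.25, 0.5, 0.25, 1.5, 3.5.
Left endpoints: -1, -0.75, -0.25, 0, 1.5.
r(-1) = -10, r(-0.75) = -7.6875, r(-0.25) = -4.1875, r(0) = -3, r(1.5) = -3.75.
Sum = Σ Δu_i · r(u_i).
Sum = -25.015625.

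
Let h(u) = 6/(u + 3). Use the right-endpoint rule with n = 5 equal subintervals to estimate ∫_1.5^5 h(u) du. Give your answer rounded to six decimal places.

3.256263

Δu = (5 − 1.5)/5 = 0.7.
Right endpoints: 2.2, 2.9, 3.6, 4.3, 5.
h(2.2) = 15/13, h(2.9) = 60/59, h(3.6) = 10/11, h(4.3) = 60/73, h(5) = 0.75.
Sum = Δu · [h(2.2) + h(2.9) + h(3.6) + h(4.3) + h(5)].
Sum ≈ 3.256263.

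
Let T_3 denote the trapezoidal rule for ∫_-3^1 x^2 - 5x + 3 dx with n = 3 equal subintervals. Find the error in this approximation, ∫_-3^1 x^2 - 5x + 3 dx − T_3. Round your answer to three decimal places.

-1.185

Exact integral: ∫_-3^1 f(x) dx ≈ 41.33333.
T_3 ≈ 42.51852.
Error ≈ 41.33333 − 42.51852 ≈ -1.185.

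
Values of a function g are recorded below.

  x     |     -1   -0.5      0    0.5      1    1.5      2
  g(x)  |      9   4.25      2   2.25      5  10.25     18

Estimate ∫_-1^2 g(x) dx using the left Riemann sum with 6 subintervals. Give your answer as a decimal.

16.375

Δx = 0.5.
Sum = 0.5·[9 + 4.25 + 2 + 2.25 + 5 + 10.25] = 16.375.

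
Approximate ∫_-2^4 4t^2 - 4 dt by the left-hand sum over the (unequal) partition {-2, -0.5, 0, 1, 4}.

12.5

Subinterval widths: 1.5, 0.5, 1, 3.
Left endpoints: -2, -0.5, 0, 1.
f(-2) = 12, f(-0.5) = -3, f(0) = -4, f(1) = 0.
Sum = Σ Δt_i · f(t_i).
Sum = 12.5.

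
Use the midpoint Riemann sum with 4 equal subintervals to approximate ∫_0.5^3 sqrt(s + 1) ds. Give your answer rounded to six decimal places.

4.111142

Δs = (3 − 0.5)/4 = 0.625.
Midpoints: 0.8125, 1.4375, 2.0625, 2.6875.
f(0.8125) ≈ 1.346291, f(1.4375) ≈ 1.561249, f(2.0625) ≈ 1.750000, f(2.6875) ≈ 1.920286.
Sum = Δs · [f(0.8125) + f(1.4375) + f(2.0625) + f(2.6875)].
Sum ≈ 4.111142.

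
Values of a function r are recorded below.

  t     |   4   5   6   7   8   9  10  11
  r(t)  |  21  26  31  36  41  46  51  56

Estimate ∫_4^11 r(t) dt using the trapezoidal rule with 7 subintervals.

Δt = 1.
T_7 = (1/2)·[21 + 2·26 + 2·31 + 2·36 + 2·41 + 2·46 + 2·51 + 56] = 269.5.

269.5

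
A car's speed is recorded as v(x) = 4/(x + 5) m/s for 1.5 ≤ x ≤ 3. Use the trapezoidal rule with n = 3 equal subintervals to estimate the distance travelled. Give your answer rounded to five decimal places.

Δx = (3 − 1.5)/3 = 0.5.
v(1.5) = 8/13, v(2) = 4/7, v(2.5) = 8/15, v(3) = 0.5.
T_3 = (Δx/2)·[v(x_0) + 2v(x_1) + 2v(x_2) + v(x_3)].
Sum ≈ 0.83123.

0.83123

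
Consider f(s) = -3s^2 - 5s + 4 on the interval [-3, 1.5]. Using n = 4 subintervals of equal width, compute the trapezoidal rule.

Δs = (1.5 − (-3))/4 = 1.125.
f(-3) = -8, f(-1.875) = 2.828125, f(-0.75) = 6.0625, f(0.375) = 1.703125, f(1.5) = -10.25.
T_4 = (Δs/2)·[f(s_0) + 2f(s_1) + 2f(s_2) + 2f(s_3) + f(s_4)].
Sum = 1.65234375.

1.65234375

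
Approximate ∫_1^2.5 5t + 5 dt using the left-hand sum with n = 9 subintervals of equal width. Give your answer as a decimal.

Δt = (2.5 − 1)/9 = 1/6.
Left endpoints: 1, 7/6, 4/3, 1.5, 5/3, 11/6, 2, 13/6, 7/3.
f(1) = 10, f(7/6) = 65/6, f(4/3) = 35/3, f(1.5) = 12.5, f(5/3) = 40/3, f(11/6) = 85/6, f(2) = 15, f(13/6) = 95/6, f(7/3) = 50/3.
Sum = Δt · [f(1) + f(7/6) + f(4/3) + ...].
Sum = 20.

20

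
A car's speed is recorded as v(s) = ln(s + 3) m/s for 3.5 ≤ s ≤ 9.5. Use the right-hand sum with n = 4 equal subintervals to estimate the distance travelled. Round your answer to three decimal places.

Δs = (9.5 − 3.5)/4 = 1.5.
Right endpoints: 5, 6.5, 8, 9.5.
v(5) ≈ 2.079, v(6.5) ≈ 2.251, v(8) ≈ 2.398, v(9.5) ≈ 2.526.
Sum = Δs · [v(5) + v(6.5) + v(8) + v(9.5)].
Sum ≈ 13.882.

13.882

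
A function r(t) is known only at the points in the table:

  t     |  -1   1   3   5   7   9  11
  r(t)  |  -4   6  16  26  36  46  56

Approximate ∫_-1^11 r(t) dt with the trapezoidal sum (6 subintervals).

Δt = 2.
T_6 = (2/2)·[(-4) + 2·6 + 2·16 + 2·26 + 2·36 + 2·46 + 56] = 312.

312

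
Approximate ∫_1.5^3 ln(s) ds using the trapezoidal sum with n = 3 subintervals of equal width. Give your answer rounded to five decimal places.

1.18074

Δs = (3 − 1.5)/3 = 0.5.
f(1.5) ≈ 0.40547, f(2) ≈ 0.69315, f(2.5) ≈ 0.91629, f(3) ≈ 1.09861.
T_3 = (Δs/2)·[f(s_0) + 2f(s_1) + 2f(s_2) + f(s_3)].
Sum ≈ 1.18074.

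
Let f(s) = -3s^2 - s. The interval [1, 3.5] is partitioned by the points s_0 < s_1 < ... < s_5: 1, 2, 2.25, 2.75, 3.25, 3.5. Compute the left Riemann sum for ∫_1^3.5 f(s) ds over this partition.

-37.671875

Subinterval widths: 1, 0.25, 0.5, 0.5, 0.25.
Left endpoints: 1, 2, 2.25, 2.75, 3.25.
f(1) = -4, f(2) = -14, f(2.25) = -17.4375, f(2.75) = -25.4375, f(3.25) = -34.9375.
Sum = Σ Δs_i · f(s_i).
Sum = -37.671875.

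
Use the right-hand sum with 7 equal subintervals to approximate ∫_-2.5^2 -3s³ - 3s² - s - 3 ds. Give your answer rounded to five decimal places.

Δs = (2 − (-2.5))/7 = 9/14.
Right endpoints: -13/7, -17/14, -4/7, 1/14, 5/7, 19/14, 2.
f(-13/7) = 2650/343, f(-17/14) = -2299/2744, f(-4/7) = -977/343, f(1/14) = -8473/2744, f(5/7) = -2174/343, f(19/14) = -47695/2744, f(2) = -41.
Sum = Δs · [f(-13/7) + f(-17/14) + f(-4/7) + ...].
Sum ≈ -40.99362.

-40.99362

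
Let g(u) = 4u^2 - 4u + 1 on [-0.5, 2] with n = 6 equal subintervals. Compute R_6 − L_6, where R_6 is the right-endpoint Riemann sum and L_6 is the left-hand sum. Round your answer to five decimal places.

R_6 ≈ 7.1643519.
L_6 ≈ 5.0810185.
R_6 − L_6 ≈ 2.08333.

2.08333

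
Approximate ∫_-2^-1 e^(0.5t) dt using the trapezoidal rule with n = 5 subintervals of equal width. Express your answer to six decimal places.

Δt = (-1 − (-2))/5 = 0.2.
f(-2) ≈ 0.367879, f(-1.8) ≈ 0.406570, f(-1.6) ≈ 0.449329, f(-1.4) ≈ 0.496585, f(-1.2) ≈ 0.548812, f(-1) ≈ 0.606531.
T_5 = (Δt/2)·[f(t_0) + 2f(t_1) + ... + 2f(t_{4}) + f(t_5)].
Sum ≈ 0.477700.

0.477700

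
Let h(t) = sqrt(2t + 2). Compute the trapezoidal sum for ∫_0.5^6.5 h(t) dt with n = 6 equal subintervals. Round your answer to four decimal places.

Δt = (6.5 − 0.5)/6 = 1.
h(0.5) ≈ 1.7321, h(1.5) ≈ 2.2361, h(2.5) ≈ 2.6458, h(3.5) ≈ 3.0000, h(4.5) ≈ 3.3166, h(5.5) ≈ 3.6056, h(6.5) ≈ 3.8730.
T_6 = (Δt/2)·[h(t_0) + 2h(t_1) + ... + 2h(t_{5}) + h(t_6)].
Sum ≈ 17.6065.

17.6065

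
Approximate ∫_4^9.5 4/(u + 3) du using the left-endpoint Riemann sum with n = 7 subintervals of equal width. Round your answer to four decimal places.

2.4209

Δu = (9.5 − 4)/7 = 11/14.
Left endpoints: 4, 67/14, 39/7, 89/14, 50/7, 111/14, 61/7.
f(4) = 4/7, f(67/14) = 56/109, f(39/7) = 7/15, f(89/14) = 56/131, f(50/7) = 28/71, f(111/14) = 56/153, f(61/7) = 14/41.
Sum = Δu · [f(4) + f(67/14) + f(39/7) + ...].
Sum ≈ 2.4209.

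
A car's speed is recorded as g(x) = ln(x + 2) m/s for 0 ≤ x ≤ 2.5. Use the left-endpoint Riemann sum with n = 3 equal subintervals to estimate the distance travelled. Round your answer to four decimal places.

Δx = (2.5 − 0)/3 = 5/6.
Left endpoints: 0, 5/6, 5/3.
g(0) ≈ 0.6931, g(5/6) ≈ 1.0415, g(5/3) ≈ 1.2993.
Sum = Δx · [g(0) + g(5/6) + g(5/3)].
Sum ≈ 2.5282.

2.5282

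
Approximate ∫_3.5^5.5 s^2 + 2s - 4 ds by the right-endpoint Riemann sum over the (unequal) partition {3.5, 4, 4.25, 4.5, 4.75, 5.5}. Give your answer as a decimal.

56.90625

Subinterval widths: 0.5, 0.25, 0.25, 0.25, 0.75.
Right endpoints: 4, 4.25, 4.5, 4.75, 5.5.
f(4) = 20, f(4.25) = 22.5625, f(4.5) = 25.25, f(4.75) = 28.0625, f(5.5) = 37.25.
Sum = Σ Δs_i · f(s_i).
Sum = 56.90625.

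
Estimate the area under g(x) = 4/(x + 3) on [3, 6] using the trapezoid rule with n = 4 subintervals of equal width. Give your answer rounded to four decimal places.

1.6247

Δx = (6 − 3)/4 = 0.75.
g(3) = 2/3, g(3.75) = 16/27, g(4.5) = 8/15, g(5.25) = 16/33, g(6) = 4/9.
T_4 = (Δx/2)·[g(x_0) + 2g(x_1) + 2g(x_2) + 2g(x_3) + g(x_4)].
Sum ≈ 1.6247.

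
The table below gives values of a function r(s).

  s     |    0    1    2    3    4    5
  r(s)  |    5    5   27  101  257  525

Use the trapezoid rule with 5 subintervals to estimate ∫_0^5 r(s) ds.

Δs = 1.
T_5 = (1/2)·[5 + 2·5 + 2·27 + 2·101 + 2·257 + 525] = 655.

655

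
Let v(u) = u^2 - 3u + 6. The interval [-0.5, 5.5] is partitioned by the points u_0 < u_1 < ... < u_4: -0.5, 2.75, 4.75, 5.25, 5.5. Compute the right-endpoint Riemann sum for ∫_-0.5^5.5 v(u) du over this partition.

59.734375

Subinterval widths: 3.25, 2, 0.5, 0.25.
Right endpoints: 2.75, 4.75, 5.25, 5.5.
v(2.75) = 5.3125, v(4.75) = 14.3125, v(5.25) = 17.8125, v(5.5) = 19.75.
Sum = Σ Δu_i · v(u_i).
Sum = 59.734375.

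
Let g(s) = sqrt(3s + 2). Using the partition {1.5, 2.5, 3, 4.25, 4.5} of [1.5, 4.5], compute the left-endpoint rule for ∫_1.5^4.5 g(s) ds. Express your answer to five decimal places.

9.19654

Subinterval widths: 1, 0.5, 1.25, 0.25.
Left endpoints: 1.5, 2.5, 3, 4.25.
g(1.5) ≈ 2.54951, g(2.5) ≈ 3.08221, g(3) ≈ 3.31662, g(4.25) ≈ 3.84057.
Sum = Σ Δs_i · g(s_i).
Sum ≈ 9.19654.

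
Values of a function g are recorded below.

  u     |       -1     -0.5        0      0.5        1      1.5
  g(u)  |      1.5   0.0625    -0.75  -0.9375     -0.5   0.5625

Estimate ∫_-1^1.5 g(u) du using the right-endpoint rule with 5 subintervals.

Δu = 0.5.
Sum = 0.5·[0.0625 + (-0.75) + (-0.9375) + (-0.5) + 0.5625] = -0.78125.

-0.78125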